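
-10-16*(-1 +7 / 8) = -8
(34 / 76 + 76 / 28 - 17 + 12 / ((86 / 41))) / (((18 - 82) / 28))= 92847/26144 = 3.55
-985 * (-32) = 31520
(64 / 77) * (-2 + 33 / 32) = -62/77 = -0.81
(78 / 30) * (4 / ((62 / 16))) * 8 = 3328/155 = 21.47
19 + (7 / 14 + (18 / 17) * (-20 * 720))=-517737/34 = -15227.56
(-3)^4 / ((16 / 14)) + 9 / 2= 75.38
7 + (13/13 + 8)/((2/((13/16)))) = 341/32 = 10.66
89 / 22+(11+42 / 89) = 15.52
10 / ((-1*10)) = -1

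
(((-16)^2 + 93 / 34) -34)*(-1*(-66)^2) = -16642098/17 = -978946.94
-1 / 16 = -0.06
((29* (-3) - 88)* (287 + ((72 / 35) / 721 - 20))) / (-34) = 33689085/24514 = 1374.28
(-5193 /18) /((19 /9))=-5193/38 = -136.66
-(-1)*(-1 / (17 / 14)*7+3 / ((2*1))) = -145/34 = -4.26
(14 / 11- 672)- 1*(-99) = -6289/11 = -571.73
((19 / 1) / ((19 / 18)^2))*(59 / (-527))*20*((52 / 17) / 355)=-3976128/12085691 = -0.33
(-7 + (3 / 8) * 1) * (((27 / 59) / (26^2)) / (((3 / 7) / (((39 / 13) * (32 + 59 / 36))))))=-1347843/1276288 = -1.06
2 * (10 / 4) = 5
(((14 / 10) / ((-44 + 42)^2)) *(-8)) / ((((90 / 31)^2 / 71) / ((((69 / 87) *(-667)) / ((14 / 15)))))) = 13368.22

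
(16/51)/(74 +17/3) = 16/4063 = 0.00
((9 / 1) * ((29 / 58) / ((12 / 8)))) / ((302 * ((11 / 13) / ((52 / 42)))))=169/11627 = 0.01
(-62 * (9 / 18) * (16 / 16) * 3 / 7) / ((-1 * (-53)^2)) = 93/19663 = 0.00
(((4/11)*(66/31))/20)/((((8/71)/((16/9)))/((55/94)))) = 1562/4371 = 0.36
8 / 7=1.14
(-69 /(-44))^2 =4761/1936 = 2.46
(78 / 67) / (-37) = -78/2479 = -0.03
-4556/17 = -268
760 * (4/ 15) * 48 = 9728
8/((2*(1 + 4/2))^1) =4/3 = 1.33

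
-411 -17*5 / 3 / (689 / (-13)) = -410.47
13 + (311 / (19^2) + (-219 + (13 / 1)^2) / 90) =43231/3249 = 13.31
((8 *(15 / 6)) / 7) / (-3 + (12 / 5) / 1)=-100/21 = -4.76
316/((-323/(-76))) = 1264/17 = 74.35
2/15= 0.13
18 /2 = 9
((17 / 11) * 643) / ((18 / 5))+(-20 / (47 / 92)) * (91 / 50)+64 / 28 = 67444771/325710 = 207.07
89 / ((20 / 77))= 342.65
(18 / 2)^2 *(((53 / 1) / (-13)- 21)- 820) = -889866/13 = -68451.23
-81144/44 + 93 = -19263/11 = -1751.18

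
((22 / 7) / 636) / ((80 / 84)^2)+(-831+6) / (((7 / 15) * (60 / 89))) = -778303383/296800 = -2622.32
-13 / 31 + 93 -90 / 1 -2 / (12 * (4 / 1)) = 1889/744 = 2.54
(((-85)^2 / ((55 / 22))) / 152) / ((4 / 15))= 71.30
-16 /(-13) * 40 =640/13 = 49.23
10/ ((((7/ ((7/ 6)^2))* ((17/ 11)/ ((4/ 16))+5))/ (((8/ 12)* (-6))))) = -770/1107 = -0.70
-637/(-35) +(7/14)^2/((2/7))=763/40 = 19.08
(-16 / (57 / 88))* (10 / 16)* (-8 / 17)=7.27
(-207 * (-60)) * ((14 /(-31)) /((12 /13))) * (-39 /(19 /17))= 212036.18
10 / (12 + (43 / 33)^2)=10890/14917 = 0.73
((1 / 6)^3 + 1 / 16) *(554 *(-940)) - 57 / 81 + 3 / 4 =-3775505/108 = -34958.38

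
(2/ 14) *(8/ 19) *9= 72/133 = 0.54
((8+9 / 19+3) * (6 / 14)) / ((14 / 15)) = 4905/931 = 5.27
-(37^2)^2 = -1874161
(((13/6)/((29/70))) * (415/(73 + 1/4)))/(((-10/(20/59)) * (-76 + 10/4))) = 431600/31583349 = 0.01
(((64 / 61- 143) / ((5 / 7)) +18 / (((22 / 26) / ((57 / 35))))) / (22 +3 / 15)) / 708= -3853583/369127836 = -0.01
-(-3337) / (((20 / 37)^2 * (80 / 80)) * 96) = 4568353/38400 = 118.97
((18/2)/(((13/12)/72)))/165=2592/715 = 3.63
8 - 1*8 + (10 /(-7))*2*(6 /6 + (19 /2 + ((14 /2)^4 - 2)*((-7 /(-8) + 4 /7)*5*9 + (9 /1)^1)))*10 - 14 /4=-497702293/98 = -5078594.83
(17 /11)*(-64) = -1088/11 = -98.91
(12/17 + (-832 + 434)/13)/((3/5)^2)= -165250/1989 = -83.08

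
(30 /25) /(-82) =-3/205 = -0.01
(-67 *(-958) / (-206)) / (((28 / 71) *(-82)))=2278603/236488 = 9.64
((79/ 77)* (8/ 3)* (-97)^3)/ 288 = -72101167/8316 = -8670.17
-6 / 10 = -0.60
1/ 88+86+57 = 12585/88 = 143.01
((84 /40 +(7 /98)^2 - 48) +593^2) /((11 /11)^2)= 351603.11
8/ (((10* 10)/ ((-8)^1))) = -16/25 = -0.64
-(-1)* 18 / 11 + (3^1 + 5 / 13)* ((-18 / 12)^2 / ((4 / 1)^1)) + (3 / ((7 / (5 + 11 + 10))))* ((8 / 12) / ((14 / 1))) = 114097/28028 = 4.07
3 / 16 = 0.19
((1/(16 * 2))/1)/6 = 1/192 = 0.01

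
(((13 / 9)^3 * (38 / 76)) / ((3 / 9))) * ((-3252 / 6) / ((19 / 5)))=-2976935/4617 = -644.78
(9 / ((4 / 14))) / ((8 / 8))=63/2 = 31.50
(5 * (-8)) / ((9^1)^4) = -40/6561 = -0.01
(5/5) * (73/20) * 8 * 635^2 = 11774170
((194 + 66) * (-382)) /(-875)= 19864/175 = 113.51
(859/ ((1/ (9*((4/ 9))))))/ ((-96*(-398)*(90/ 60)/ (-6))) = -859/2388 = -0.36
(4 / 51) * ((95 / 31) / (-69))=-380/109089 = 0.00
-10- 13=-23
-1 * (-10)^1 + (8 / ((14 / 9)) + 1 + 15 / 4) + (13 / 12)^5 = 37248907/1741824 = 21.39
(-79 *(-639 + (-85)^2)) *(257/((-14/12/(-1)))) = -802293348/7 = -114613335.43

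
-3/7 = -0.43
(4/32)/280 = 1/2240 = 0.00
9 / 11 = 0.82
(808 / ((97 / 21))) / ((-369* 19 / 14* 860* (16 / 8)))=-9898/48738135 = 0.00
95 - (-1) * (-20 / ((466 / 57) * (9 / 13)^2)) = 565535/6291 = 89.90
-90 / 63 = -10/7 = -1.43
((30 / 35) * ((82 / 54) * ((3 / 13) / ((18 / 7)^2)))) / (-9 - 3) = -287/75816 = 0.00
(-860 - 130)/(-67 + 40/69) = 68310/4583 = 14.91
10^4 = 10000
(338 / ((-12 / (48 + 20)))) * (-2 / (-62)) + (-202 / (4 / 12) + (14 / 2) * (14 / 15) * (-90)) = -116788/93 = -1255.78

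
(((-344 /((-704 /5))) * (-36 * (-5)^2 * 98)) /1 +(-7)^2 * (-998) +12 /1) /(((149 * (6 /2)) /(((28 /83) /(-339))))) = 81428620/138349629 = 0.59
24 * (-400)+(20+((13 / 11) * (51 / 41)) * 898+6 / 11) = -3724960/451 = -8259.33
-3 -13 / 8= -37/8 = -4.62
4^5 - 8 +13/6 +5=6139/6 = 1023.17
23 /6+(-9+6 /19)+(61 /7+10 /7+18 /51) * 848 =120677521/13566 = 8895.59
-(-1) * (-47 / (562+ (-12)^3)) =47/1166 = 0.04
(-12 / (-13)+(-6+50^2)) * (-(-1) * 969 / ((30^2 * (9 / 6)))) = 5238091/2925 = 1790.80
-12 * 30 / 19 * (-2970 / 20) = 53460/19 = 2813.68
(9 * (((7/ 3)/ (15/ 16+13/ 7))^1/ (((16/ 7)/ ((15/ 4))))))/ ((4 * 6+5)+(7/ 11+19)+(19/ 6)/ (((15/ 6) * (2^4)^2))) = 0.25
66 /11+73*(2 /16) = 121/8 = 15.12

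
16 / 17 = 0.94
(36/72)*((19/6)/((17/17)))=19/12 = 1.58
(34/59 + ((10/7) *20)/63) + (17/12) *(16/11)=884498/286209 = 3.09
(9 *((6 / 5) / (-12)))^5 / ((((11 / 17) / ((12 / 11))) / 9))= -27103491/3025000 = -8.96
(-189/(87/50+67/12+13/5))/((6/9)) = -85050/2977 = -28.57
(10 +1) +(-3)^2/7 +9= 149/7 = 21.29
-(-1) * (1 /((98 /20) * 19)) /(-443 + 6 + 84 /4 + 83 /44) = -440/16963751 = 0.00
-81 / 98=-0.83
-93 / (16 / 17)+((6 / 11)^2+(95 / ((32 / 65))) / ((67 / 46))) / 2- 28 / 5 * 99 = -761176913/1297120 = -586.82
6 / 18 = 1/3 = 0.33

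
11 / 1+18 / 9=13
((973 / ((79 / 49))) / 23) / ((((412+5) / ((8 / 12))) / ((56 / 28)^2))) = 2744/16353 = 0.17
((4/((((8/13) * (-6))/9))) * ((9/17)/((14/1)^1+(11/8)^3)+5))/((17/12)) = -28353897/818737 = -34.63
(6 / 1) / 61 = 6/61 = 0.10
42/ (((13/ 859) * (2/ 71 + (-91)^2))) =2561538/7643389 = 0.34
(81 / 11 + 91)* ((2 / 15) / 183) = 2164/30195 = 0.07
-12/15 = -4/5 = -0.80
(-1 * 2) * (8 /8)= -2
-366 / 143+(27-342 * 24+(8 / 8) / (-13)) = -90020/11 = -8183.64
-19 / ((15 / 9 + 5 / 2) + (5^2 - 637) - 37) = 114/3869 = 0.03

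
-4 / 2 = -2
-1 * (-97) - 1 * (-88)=185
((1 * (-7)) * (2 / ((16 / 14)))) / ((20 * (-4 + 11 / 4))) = 49/100 = 0.49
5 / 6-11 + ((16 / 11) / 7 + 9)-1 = -905/462 = -1.96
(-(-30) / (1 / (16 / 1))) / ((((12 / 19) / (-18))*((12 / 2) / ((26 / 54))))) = -9880/9 = -1097.78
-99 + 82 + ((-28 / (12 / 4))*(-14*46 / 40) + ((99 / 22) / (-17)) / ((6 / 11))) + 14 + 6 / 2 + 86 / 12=160087/1020 = 156.95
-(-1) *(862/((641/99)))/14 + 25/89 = 3909716/399343 = 9.79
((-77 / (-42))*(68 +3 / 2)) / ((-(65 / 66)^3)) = -36631782/274625 = -133.39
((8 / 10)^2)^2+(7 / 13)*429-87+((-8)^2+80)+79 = 229631/625 = 367.41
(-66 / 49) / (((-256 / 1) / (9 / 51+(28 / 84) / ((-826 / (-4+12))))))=40139/44035712 = 0.00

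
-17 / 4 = -4.25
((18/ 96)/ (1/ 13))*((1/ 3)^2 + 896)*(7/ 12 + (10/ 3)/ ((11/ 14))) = 10540.76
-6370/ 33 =-193.03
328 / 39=8.41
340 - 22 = 318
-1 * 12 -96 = -108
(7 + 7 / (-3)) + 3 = 23/3 = 7.67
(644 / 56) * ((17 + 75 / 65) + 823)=251505/26 = 9673.27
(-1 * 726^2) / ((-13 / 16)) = 8433216/13 = 648708.92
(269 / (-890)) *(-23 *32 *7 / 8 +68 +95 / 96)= 14849069/85440 = 173.80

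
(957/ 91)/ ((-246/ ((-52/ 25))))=0.09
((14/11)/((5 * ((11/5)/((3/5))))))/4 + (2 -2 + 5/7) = 6197/8470 = 0.73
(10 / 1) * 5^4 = 6250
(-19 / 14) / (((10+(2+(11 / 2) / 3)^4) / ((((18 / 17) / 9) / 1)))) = -24624/34843319 = 0.00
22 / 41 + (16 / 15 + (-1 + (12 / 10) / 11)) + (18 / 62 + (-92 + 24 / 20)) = -18831848/209715 = -89.80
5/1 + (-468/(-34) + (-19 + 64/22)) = 500/187 = 2.67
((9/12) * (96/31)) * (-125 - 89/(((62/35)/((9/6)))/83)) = -14818.35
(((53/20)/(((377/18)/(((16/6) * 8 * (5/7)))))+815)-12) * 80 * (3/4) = 127452300/2639 = 48295.68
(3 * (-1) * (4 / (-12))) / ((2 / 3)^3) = 27/8 = 3.38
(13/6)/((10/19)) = 4.12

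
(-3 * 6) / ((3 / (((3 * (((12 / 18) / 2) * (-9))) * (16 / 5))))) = 864/5 = 172.80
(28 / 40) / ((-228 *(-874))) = 7/1992720 = 0.00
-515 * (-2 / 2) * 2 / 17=1030/17 = 60.59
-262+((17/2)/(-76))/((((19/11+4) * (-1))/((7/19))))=-6809717/25992 = -261.99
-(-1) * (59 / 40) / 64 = 59/2560 = 0.02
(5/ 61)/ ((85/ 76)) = 0.07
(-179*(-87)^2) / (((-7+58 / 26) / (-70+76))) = 52839189/31 = 1704489.97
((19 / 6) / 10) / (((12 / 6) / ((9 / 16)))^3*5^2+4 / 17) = 78489/278586320 = 0.00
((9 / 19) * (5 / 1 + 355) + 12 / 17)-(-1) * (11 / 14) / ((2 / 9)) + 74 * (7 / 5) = 12587797/45220 = 278.37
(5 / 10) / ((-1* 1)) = -1/2 = -0.50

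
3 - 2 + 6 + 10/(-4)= 9/2 = 4.50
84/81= 28/27 = 1.04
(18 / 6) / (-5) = -3/5 = -0.60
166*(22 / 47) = 3652/47 = 77.70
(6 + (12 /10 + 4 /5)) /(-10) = -4/5 = -0.80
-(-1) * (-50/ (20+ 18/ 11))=-275/119 = -2.31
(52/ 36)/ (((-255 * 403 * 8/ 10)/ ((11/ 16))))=-11/910656 = 0.00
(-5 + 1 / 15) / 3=-74/45 = -1.64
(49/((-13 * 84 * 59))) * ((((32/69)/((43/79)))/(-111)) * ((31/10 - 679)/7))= -237316/421002465 = 0.00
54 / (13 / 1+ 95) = 1/2 = 0.50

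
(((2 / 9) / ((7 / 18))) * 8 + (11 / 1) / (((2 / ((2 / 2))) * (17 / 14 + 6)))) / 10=3771/7070 = 0.53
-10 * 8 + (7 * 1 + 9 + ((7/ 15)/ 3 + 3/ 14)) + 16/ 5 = -38071/630 = -60.43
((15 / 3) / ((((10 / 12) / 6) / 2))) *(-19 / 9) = -152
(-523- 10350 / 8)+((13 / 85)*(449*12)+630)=-123319/340 = -362.70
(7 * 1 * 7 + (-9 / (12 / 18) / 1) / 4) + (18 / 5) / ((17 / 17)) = 1969/40 = 49.22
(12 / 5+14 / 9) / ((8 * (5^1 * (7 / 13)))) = 1157/6300 = 0.18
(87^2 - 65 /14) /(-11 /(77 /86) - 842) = -105901/11960 = -8.85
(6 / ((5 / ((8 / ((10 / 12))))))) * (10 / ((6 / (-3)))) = -288/5 = -57.60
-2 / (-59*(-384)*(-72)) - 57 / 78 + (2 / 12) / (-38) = -148102025/201457152 = -0.74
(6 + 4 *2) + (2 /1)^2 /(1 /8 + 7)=830/57 = 14.56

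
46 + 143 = 189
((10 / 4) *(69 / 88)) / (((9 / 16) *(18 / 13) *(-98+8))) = -299/10692 = -0.03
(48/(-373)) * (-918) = 44064/373 = 118.13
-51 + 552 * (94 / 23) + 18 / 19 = 41913/19 = 2205.95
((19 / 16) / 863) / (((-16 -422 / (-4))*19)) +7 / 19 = 8650731/23480504 = 0.37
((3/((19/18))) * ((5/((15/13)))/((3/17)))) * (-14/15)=-6188/95 = -65.14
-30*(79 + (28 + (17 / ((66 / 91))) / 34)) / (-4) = 71075/88 = 807.67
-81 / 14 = -5.79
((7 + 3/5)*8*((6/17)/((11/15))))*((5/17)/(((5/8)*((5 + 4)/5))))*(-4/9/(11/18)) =-194560/34969 = -5.56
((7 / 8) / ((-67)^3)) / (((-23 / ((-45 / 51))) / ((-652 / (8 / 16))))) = 17115/117598333 = 0.00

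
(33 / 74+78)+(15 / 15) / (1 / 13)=6767/74 = 91.45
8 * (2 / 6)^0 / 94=4/47 = 0.09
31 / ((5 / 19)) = 589/5 = 117.80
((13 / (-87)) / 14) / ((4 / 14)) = -13/348 = -0.04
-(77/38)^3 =-456533/54872 = -8.32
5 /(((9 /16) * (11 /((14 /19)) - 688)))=-1120/84807 = -0.01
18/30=3/5 = 0.60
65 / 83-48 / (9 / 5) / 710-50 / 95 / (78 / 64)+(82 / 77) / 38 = 38302942/112078967 = 0.34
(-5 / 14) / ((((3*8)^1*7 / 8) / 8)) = -20/147 = -0.14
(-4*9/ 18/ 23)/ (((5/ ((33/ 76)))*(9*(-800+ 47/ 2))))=11/10179915 = 0.00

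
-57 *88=-5016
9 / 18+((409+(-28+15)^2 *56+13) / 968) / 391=99565/189244 = 0.53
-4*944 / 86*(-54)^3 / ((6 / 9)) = 445938048/43 = 10370652.28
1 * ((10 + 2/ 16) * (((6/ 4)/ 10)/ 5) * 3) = 0.91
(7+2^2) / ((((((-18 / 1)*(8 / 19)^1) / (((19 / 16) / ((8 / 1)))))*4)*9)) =-3971/663552 = -0.01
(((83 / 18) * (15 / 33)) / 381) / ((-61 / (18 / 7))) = -415/1789557 = 0.00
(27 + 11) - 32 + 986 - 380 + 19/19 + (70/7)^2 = 713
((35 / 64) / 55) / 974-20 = -13713913/685696 = -20.00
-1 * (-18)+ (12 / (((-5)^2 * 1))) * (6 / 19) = 8622/475 = 18.15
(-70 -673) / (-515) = 743/515 = 1.44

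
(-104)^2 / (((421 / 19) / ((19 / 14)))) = 1952288/2947 = 662.47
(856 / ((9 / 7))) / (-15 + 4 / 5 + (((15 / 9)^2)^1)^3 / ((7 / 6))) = 5662440/35479 = 159.60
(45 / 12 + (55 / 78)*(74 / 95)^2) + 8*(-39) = -86676563/281580 = -307.82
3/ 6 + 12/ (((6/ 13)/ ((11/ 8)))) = 145/4 = 36.25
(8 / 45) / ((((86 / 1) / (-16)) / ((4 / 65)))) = -256/125775 = 0.00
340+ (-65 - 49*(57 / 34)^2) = 158699/1156 = 137.28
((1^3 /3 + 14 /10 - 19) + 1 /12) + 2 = -911/60 = -15.18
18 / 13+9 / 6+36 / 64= 3.45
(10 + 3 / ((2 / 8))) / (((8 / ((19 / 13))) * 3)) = 209/156 = 1.34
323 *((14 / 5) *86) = 388892/5 = 77778.40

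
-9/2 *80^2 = -28800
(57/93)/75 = 19/2325 = 0.01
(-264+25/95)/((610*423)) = -5011/4902570 = 0.00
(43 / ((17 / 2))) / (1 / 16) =1376/17 = 80.94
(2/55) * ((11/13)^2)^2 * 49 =130438/142805 = 0.91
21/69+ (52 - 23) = 674/23 = 29.30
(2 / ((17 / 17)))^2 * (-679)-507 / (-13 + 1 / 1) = -10695/4 = -2673.75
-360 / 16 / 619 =-45/1238 = -0.04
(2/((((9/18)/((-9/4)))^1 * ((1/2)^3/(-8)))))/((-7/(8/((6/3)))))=-2304/7 = -329.14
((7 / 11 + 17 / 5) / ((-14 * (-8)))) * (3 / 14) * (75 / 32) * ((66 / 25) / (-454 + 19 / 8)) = -2997/28325920 = 0.00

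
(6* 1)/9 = 2/3 = 0.67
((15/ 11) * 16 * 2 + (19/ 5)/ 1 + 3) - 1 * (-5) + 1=3104/55 = 56.44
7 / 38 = 0.18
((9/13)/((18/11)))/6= 11/156 = 0.07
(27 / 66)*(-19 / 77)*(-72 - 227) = 51129/1694 = 30.18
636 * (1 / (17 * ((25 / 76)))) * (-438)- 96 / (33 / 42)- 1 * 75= -233804673/4675 = -50011.69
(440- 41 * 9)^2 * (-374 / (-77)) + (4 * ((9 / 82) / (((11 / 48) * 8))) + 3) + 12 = 77346805/3157 = 24500.10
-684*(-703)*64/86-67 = 15384383/43 = 357776.35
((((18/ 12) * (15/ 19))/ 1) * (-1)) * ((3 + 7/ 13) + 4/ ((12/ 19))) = -5775/494 = -11.69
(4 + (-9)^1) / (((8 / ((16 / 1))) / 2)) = -20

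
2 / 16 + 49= 393/8 = 49.12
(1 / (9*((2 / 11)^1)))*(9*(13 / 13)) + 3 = 17/2 = 8.50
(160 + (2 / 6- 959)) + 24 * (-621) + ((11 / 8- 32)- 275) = -384199/24 = -16008.29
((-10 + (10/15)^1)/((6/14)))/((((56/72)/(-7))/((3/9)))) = 196/3 = 65.33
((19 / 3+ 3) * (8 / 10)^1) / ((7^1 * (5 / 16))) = 256/75 = 3.41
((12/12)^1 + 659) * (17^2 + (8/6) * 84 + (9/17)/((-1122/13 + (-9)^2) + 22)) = 976407960/3689 = 264680.93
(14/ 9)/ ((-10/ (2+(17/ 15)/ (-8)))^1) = -1561/5400 = -0.29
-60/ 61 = -0.98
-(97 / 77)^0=-1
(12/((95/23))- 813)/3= -25653/95 = -270.03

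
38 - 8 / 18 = 338/9 = 37.56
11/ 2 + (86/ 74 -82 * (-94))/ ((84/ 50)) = 3569761/777 = 4594.29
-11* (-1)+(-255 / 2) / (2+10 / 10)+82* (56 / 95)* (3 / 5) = -2373/950 = -2.50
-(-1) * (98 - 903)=-805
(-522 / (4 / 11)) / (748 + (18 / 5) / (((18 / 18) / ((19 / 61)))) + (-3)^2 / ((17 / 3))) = -1.91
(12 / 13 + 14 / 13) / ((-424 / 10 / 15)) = -75/106 = -0.71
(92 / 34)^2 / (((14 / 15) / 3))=47610/2023 = 23.53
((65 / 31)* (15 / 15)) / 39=5/93 = 0.05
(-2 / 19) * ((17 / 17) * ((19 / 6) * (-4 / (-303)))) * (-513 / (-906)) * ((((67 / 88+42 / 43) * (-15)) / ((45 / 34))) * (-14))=-14870597/21641169 = -0.69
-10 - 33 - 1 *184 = -227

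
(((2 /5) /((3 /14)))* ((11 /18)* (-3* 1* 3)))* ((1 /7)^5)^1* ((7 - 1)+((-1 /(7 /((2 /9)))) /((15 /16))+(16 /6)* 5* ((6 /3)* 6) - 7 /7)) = -3429646/34034175 = -0.10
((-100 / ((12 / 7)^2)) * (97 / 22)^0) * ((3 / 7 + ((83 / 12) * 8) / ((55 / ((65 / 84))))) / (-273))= 41825/277992 = 0.15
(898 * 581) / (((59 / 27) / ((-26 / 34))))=-183130038/1003 = -182582.29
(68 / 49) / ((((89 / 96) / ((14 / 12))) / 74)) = 80512/623 = 129.23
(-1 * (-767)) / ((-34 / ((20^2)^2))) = -61360000/17 = -3609411.76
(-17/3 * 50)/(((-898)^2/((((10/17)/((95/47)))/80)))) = -235/183860112 = 0.00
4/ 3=1.33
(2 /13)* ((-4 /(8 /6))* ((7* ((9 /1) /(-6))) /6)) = 21/26 = 0.81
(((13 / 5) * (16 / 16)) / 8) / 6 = 13/240 = 0.05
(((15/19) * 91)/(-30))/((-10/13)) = 1183/380 = 3.11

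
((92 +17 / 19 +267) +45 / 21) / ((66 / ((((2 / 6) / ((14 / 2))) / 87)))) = 48151/16037406 = 0.00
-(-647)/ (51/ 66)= 14234/17 = 837.29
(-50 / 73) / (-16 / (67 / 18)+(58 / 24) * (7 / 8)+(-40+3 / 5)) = 1608000/97625747 = 0.02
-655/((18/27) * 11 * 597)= -655/4378 = -0.15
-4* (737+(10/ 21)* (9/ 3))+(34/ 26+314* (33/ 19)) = -4161769/1729 = -2407.04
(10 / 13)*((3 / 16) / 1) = 15/104 = 0.14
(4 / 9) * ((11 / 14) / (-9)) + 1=545/567 = 0.96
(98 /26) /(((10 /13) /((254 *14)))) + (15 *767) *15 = 949997/5 = 189999.40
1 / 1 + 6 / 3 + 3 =6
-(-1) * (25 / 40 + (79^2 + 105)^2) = 322173733/8 = 40271716.62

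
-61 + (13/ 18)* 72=-9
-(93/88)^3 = -804357/681472 = -1.18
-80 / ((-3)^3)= 80/27 = 2.96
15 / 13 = 1.15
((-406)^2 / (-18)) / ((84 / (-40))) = 117740/27 = 4360.74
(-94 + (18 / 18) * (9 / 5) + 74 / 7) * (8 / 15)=-22856/525 = -43.54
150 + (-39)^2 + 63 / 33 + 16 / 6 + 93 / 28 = 1551301/924 = 1678.90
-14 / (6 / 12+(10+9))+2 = 50/39 = 1.28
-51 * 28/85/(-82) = 42/205 = 0.20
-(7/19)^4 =-2401/130321 = -0.02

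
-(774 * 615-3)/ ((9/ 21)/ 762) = -846340446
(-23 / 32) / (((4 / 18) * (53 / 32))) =-207/106 = -1.95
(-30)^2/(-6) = -150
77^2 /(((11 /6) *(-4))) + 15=-793.50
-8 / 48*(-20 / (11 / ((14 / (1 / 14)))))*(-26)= -50960/33 = -1544.24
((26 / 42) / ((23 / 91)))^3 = 4826809/328509 = 14.69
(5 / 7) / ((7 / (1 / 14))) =5/686 = 0.01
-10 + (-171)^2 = 29231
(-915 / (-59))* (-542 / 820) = -49593/4838 = -10.25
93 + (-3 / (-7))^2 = 4566/49 = 93.18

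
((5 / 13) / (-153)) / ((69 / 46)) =-10/5967 = 0.00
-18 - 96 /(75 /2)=-20.56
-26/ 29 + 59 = 1685/29 = 58.10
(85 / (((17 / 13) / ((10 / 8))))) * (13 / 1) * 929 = 3925025/4 = 981256.25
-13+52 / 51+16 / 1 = 4.02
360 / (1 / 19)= 6840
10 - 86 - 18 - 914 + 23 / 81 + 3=-81382/81 = -1004.72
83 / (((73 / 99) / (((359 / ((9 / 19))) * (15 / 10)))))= 18682719/146 = 127963.83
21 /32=0.66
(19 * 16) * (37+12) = 14896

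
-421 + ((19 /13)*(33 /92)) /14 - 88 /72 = -63621557/150696 = -422.18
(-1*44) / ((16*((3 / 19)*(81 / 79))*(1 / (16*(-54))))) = 132088/9 = 14676.44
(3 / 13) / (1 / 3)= 9/13 = 0.69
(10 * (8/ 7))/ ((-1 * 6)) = -40/21 = -1.90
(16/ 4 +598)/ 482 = 301/241 = 1.25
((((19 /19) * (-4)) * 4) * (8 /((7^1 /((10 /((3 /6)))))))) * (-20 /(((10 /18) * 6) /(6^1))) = 92160/7 = 13165.71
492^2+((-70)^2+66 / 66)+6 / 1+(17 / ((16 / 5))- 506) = 246470.31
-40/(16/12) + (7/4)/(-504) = -8641/288 = -30.00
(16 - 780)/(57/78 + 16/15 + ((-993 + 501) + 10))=297960/187279 = 1.59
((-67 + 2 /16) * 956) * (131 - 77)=-3452355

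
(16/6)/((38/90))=120/19 = 6.32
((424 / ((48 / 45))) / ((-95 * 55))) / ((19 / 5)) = -159/7942 = -0.02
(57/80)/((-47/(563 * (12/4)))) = -96273/3760 = -25.60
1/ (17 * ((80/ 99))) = 99/1360 = 0.07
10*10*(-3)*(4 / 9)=-133.33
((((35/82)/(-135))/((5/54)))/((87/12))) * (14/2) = -196/5945 = -0.03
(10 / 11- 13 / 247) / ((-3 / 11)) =-179/57 = -3.14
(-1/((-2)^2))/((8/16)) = -1/2 = -0.50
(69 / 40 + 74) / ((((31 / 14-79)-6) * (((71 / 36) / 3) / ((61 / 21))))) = -27261/6745 = -4.04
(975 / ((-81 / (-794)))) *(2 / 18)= 258050/243 = 1061.93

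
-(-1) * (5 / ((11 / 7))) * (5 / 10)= 35/22 = 1.59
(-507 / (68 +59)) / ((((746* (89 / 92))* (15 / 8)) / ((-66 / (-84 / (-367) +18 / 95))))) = 33358832/71672323 = 0.47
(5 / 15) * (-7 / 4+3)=0.42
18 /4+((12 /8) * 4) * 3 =45/2 = 22.50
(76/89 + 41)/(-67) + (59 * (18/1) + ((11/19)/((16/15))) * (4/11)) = 481092001/453188 = 1061.57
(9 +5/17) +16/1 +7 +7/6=3413/102 = 33.46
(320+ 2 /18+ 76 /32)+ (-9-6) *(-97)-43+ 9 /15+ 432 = 780151/360 = 2167.09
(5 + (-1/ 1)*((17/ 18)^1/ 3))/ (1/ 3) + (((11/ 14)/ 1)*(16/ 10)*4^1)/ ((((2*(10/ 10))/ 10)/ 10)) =33451/126 = 265.48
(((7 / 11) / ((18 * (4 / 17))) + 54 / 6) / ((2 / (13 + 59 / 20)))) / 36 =2.03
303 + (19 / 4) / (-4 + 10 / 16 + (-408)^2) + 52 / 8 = 824313091/2663370 = 309.50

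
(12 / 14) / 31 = 6/217 = 0.03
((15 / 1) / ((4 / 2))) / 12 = 5/8 = 0.62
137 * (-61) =-8357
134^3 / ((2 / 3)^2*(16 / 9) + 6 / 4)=1050643.80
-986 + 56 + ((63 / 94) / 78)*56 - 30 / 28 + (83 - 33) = -7532569/8554 = -880.59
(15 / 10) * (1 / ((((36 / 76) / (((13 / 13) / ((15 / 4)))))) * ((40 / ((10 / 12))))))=19/1080 = 0.02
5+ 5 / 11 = 60/11 = 5.45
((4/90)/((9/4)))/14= 4/2835 = 0.00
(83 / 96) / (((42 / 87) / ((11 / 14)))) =1.41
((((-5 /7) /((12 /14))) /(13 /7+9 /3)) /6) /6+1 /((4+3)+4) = 6959/80784 = 0.09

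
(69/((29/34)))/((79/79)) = 80.90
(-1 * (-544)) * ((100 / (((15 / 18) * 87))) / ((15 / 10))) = 500.23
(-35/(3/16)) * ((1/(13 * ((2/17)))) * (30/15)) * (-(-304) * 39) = -2894080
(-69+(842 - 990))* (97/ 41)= -21049/41 = -513.39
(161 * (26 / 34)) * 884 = 108836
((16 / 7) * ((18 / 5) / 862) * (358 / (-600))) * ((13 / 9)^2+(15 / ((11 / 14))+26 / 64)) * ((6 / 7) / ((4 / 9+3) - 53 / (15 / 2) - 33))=2248061/781316800 = 0.00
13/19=0.68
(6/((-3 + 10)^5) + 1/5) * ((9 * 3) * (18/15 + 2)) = 7273584/420175 = 17.31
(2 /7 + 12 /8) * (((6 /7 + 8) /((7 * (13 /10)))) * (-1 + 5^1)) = 31000/4459 = 6.95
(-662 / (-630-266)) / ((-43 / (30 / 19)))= -4965/183008 = -0.03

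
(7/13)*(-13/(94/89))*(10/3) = -3115/141 = -22.09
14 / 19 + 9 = 185/19 = 9.74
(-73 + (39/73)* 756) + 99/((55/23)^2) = 348.20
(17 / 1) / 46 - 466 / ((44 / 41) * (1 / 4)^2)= -3515317/506 = -6947.27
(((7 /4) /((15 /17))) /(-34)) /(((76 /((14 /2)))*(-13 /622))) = 15239/59280 = 0.26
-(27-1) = -26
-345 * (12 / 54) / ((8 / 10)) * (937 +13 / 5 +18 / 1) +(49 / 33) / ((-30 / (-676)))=-45409588/495 = -91736.54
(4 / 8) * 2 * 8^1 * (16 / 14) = 64/7 = 9.14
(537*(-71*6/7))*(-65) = 14869530/7 = 2124218.57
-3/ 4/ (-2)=3/8 = 0.38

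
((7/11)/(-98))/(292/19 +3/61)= -1159/2751826 = 0.00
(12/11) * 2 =24/11 = 2.18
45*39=1755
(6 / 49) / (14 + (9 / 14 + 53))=12/6629 = 0.00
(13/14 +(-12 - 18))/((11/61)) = -2257/14 = -161.21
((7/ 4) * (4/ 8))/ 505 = 7/4040 = 0.00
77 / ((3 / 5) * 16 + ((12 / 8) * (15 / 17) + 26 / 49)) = 641410/95413 = 6.72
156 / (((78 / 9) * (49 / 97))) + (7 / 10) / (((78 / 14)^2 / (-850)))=16.46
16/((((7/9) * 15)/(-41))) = -1968/35 = -56.23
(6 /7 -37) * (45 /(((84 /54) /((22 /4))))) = -1127115/196 = -5750.59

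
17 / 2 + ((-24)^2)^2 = 663569/2 = 331784.50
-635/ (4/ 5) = -3175/4 = -793.75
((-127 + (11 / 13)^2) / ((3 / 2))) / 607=-14228/102583 = -0.14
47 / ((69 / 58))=2726/69 = 39.51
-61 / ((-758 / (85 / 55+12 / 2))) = 5063/8338 = 0.61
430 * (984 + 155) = 489770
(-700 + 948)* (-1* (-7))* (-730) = -1267280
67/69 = 0.97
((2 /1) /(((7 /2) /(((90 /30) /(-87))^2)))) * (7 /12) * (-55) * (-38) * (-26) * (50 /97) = -2717000/244731 = -11.10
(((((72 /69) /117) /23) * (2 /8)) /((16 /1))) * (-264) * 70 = -770/6877 = -0.11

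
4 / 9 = 0.44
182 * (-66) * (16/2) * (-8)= 768768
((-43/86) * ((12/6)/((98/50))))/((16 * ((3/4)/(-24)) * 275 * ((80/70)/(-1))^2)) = 1/352 = 0.00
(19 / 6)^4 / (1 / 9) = 130321/144 = 905.01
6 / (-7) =-6/7 = -0.86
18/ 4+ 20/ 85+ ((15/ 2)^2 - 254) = -193.01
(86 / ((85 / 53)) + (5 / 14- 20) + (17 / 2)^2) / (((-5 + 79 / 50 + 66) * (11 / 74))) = 46773365/4095861 = 11.42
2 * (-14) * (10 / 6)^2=-700/9 = -77.78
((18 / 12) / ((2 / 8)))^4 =1296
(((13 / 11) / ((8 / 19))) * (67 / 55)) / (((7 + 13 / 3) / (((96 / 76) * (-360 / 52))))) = -5427/2057 = -2.64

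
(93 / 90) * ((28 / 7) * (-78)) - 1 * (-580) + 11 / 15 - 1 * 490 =-695/3 = -231.67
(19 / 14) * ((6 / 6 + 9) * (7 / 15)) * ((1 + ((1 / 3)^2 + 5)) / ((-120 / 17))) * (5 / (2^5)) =-17765/20736 = -0.86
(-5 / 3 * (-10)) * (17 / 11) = 850/33 = 25.76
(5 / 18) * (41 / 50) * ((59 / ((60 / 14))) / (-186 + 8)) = -16933/961200 = -0.02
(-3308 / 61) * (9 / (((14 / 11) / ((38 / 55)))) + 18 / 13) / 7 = -9437724/194285 = -48.58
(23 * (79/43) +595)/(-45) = -9134/645 = -14.16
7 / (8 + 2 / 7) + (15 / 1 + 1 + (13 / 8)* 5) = 5793/232 = 24.97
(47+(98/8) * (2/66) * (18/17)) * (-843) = -14942175/374 = -39952.34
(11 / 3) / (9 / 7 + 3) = 77/90 = 0.86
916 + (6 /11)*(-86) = 9560/11 = 869.09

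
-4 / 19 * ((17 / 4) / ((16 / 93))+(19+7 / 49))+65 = 118677/2128 = 55.77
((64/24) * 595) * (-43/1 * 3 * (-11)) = 2251480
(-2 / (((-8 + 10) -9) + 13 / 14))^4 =0.01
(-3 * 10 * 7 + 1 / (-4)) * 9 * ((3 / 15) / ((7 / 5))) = -270.32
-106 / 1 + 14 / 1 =-92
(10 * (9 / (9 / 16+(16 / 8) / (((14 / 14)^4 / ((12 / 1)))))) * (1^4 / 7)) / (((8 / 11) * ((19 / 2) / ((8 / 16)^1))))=660/17423 = 0.04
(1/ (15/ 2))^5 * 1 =32/759375 = 0.00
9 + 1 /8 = 73/8 = 9.12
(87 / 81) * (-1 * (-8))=232/27 = 8.59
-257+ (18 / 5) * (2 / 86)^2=-2375947/9245 = -257.00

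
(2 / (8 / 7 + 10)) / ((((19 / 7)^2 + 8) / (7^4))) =823543/29367 = 28.04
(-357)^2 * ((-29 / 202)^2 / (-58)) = -3696021/81608 = -45.29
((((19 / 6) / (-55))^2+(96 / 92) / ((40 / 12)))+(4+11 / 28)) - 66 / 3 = -151578797/8766450 = -17.29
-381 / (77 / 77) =-381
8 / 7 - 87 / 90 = 37/210 = 0.18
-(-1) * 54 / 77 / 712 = 27/27412 = 0.00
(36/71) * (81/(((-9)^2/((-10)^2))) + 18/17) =61848/1207 = 51.24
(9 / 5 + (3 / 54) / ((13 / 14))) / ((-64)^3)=-17/2396160 = 0.00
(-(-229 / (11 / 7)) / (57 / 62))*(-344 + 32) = -10336144/209 = -49455.23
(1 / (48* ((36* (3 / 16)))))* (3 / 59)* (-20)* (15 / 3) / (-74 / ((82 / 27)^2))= 84050/42967989 = 0.00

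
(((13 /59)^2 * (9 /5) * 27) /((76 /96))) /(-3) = -328536/330695 = -0.99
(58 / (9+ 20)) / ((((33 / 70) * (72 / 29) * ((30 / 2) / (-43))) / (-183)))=532469/594 = 896.41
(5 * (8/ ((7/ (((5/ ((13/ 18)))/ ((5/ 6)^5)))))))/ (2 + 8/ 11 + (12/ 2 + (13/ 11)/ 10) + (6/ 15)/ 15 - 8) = 73903104/654745 = 112.87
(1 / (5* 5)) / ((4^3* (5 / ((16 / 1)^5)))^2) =268435456/625 = 429496.73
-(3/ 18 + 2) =-2.17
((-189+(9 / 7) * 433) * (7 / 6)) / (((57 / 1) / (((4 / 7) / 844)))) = 143/28063 = 0.01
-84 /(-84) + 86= 87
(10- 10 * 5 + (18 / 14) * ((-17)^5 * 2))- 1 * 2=-25557720/7 = -3651102.86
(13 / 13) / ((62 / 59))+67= 4213/62 = 67.95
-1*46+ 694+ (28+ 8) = 684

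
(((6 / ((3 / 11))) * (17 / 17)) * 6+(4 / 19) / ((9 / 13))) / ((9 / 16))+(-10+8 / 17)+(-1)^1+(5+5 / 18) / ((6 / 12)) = 6154412/26163 = 235.23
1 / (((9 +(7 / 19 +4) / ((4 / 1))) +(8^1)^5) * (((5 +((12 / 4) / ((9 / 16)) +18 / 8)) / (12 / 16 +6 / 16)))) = 1026/376161385 = 0.00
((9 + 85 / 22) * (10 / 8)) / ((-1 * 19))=-1415/1672 = -0.85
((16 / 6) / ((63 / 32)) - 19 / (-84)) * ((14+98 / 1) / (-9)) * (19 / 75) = -18164/3645 = -4.98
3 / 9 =1/3 = 0.33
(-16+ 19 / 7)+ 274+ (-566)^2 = 320616.71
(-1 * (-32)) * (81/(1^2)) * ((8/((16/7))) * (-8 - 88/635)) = -46884096/635 = -73833.22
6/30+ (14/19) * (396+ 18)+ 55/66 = 174469/570 = 306.09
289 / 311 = 0.93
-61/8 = -7.62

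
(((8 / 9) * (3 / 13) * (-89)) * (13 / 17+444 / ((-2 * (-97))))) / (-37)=3584920/2379507 = 1.51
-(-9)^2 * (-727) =58887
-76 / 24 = -19/6 = -3.17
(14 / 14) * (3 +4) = 7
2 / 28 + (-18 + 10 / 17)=-4127/238 = -17.34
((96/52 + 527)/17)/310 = 1375/13702 = 0.10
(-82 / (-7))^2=6724/49 = 137.22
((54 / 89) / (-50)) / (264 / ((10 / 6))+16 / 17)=-459/6027080 = 0.00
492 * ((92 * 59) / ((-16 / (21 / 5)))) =-3505131/5 = -701026.20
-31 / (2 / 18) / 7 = -279/7 = -39.86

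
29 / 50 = 0.58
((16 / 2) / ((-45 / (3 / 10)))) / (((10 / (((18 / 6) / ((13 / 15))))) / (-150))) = 36/13 = 2.77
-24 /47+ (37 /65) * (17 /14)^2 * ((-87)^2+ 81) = 384436239/59878 = 6420.33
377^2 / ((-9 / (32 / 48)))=-284258/27 = -10528.07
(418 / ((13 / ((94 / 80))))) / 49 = 9823/12740 = 0.77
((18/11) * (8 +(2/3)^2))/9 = 1.54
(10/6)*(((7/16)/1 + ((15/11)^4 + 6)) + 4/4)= 18.16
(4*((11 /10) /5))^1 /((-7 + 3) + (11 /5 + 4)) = 0.40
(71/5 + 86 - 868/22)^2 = 11162281/3025 = 3690.01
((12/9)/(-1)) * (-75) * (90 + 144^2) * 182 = 379033200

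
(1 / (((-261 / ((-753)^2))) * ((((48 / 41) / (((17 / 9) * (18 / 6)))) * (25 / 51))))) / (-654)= 746498849/22759200 = 32.80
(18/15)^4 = 1296/625 = 2.07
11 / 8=1.38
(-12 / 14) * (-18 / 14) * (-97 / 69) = -1746/1127 = -1.55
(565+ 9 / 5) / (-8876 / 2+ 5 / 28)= -79352/621295 = -0.13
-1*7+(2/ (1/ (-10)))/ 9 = -83/9 = -9.22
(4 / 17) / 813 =4/13821 = 0.00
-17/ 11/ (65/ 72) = -1224/715 = -1.71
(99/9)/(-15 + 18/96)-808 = -191672/237 = -808.74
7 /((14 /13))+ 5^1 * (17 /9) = 15.94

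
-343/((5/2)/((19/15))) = -13034/75 = -173.79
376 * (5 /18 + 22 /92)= 40232/207 = 194.36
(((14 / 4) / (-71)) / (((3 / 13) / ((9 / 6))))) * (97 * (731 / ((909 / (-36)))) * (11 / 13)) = 5459839/7171 = 761.38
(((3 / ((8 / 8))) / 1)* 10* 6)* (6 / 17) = 1080/17 = 63.53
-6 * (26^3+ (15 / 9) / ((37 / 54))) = -3902412/37 = -105470.59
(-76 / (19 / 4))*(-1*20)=320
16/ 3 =5.33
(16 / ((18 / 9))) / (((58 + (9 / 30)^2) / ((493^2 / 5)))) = 38887840/5809 = 6694.41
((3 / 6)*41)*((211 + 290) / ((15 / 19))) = 130093/10 = 13009.30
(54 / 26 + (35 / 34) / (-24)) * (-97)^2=203017993/10608 = 19138.20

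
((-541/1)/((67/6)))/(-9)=1082/201 = 5.38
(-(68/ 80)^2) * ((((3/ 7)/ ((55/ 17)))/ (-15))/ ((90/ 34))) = 83521/34650000 = 0.00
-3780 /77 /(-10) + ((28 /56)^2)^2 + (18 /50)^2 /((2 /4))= 575387/110000 = 5.23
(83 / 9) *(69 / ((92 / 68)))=1411/3 = 470.33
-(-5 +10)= -5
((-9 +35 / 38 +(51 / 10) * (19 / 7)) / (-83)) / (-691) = 3833/38139745 = 0.00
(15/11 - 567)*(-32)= 199104/11 = 18100.36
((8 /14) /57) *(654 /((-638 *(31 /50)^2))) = -1090000/40772347 = -0.03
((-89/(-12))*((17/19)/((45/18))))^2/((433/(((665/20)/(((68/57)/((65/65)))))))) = 942599/2078400 = 0.45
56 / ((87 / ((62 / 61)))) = 3472/5307 = 0.65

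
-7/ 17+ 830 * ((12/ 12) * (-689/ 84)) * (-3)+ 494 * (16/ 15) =74793107/3570 = 20950.45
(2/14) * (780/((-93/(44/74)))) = -5720/8029 = -0.71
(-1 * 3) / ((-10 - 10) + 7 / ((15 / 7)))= 45/251 = 0.18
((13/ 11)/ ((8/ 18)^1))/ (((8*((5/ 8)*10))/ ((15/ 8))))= 351/3520 = 0.10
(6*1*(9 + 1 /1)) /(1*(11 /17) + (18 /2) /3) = 510/31 = 16.45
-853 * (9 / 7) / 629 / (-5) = 0.35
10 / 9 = 1.11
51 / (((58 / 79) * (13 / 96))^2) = 733342464/142129 = 5159.70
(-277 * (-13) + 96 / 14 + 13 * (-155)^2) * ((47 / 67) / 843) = 103941910/395367 = 262.90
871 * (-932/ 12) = -202943/3 = -67647.67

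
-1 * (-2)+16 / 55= 126/55 = 2.29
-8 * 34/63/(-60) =68/945 = 0.07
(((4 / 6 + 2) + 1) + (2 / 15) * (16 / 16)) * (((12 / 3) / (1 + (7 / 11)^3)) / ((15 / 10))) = 101156/12555 = 8.06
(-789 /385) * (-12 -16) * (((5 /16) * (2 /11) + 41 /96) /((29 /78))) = 5241327/70180 = 74.68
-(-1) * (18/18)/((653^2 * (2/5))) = 5/852818 = 0.00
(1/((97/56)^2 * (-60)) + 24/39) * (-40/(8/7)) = -21.34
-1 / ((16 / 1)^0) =-1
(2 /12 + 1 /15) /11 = 7/330 = 0.02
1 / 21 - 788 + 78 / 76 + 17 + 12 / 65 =-39926489/51870 = -769.74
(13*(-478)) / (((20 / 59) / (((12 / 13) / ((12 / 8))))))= -56404/5 = -11280.80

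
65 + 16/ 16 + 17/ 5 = 347/5 = 69.40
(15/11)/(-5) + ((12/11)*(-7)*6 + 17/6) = -43.26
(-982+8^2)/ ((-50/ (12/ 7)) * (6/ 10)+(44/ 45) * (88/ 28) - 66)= 578340/50669 = 11.41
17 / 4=4.25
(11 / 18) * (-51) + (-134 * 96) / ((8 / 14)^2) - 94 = -237127/6 = -39521.17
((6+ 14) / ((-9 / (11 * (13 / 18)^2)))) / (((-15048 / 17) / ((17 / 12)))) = 244205/11967264 = 0.02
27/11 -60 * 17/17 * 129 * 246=-20944413/11 = -1904037.55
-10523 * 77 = -810271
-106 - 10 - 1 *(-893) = 777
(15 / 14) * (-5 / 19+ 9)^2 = 206670/2527 = 81.78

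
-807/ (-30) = 269/10 = 26.90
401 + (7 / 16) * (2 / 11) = 35295/88 = 401.08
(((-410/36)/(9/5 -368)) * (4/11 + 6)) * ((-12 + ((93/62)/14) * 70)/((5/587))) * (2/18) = -4211725/362538 = -11.62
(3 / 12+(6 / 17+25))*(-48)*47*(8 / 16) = -490962/17 = -28880.12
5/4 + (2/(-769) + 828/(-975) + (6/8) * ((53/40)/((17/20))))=53271741/33989800 = 1.57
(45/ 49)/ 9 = 5/49 = 0.10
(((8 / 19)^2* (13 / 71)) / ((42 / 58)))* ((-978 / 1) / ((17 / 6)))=-47194368/3050089 = -15.47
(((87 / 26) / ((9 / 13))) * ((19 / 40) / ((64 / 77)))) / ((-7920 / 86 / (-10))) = 165851/552960 = 0.30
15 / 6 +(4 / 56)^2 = 491/196 = 2.51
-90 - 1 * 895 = -985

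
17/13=1.31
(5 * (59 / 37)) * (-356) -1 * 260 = -114640/37 = -3098.38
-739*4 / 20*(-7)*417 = 2157141/5 = 431428.20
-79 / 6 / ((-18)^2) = -0.04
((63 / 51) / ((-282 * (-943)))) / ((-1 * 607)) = -7/914696798 = 0.00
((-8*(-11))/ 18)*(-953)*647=-27130004/9 = -3014444.89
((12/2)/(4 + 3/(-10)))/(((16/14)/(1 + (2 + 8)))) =1155/74 = 15.61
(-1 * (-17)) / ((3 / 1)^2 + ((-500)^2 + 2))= 17/250011 = 0.00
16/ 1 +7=23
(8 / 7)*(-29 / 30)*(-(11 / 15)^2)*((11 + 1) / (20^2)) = 3509/196875 = 0.02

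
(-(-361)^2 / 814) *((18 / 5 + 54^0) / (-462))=2997383/1880340 = 1.59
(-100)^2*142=1420000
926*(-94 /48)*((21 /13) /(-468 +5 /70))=1066289/170326 = 6.26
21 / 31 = 0.68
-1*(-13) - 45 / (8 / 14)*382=-60139/2 = -30069.50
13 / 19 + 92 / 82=1407/779 = 1.81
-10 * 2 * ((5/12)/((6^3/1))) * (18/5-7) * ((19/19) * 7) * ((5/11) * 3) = 2975/2376 = 1.25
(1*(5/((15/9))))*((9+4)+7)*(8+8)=960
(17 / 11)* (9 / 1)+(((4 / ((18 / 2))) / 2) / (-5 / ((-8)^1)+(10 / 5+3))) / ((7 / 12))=145289/10395 = 13.98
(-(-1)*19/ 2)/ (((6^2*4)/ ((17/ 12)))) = 323/3456 = 0.09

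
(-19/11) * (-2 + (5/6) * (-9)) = 361/22 = 16.41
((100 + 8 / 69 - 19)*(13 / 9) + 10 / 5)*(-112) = -8288336/621 = -13346.76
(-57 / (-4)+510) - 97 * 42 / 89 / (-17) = 3189057/6052 = 526.94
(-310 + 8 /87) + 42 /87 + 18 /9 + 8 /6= -26630/87 = -306.09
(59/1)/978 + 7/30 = 718/2445 = 0.29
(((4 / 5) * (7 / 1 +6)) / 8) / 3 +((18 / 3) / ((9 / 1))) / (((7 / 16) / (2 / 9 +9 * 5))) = 131059/1890 = 69.34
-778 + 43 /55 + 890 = 6203/55 = 112.78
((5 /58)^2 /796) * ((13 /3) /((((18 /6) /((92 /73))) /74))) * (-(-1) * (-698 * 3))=-96524675/36651621 = -2.63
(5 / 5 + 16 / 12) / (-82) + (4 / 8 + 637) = 78409/123 = 637.47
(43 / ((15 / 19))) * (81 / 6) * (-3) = -22059/10 = -2205.90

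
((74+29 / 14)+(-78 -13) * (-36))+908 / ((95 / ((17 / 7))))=4489127/1330 = 3375.28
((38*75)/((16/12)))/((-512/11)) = -47025/1024 = -45.92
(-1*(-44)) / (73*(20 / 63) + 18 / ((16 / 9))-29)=2016/197 = 10.23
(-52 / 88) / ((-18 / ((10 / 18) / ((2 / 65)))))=0.59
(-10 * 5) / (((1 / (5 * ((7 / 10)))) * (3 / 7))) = -1225/3 = -408.33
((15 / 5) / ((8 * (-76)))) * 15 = -45/608 = -0.07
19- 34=-15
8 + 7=15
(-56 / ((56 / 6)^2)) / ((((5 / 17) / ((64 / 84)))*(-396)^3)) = 17/633928680 = 0.00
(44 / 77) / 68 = 1/119 = 0.01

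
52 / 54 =26/27 = 0.96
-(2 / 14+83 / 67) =-648/469 = -1.38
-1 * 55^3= -166375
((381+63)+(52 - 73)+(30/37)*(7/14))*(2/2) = 15666/37 = 423.41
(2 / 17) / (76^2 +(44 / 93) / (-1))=93/4565554 = 0.00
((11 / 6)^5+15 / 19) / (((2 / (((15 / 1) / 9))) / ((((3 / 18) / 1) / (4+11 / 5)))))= 79415225/164882304 = 0.48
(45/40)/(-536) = -9/4288 = 0.00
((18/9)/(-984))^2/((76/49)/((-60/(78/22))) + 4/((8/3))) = 2695/918753912 = 0.00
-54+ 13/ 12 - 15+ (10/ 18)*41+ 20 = -25.14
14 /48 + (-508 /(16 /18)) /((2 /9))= -2571.46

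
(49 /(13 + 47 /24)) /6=196/359 = 0.55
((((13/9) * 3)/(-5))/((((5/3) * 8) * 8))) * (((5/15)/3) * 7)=-91/14400 = -0.01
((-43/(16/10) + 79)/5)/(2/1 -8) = -139/80 = -1.74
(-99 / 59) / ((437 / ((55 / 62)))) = -5445/1598546 = 0.00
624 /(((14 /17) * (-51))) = -104/7 = -14.86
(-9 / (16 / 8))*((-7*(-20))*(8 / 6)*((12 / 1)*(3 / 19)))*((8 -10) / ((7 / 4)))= 34560/19 = 1818.95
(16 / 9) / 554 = 8/2493 = 0.00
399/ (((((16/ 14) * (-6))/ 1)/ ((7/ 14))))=-931/32 = -29.09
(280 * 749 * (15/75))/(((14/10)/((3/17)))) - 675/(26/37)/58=135114465/25636 = 5270.50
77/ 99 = 7/9 = 0.78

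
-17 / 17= -1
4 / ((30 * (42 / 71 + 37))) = 142/40035 = 0.00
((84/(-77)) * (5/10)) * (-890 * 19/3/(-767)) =-33820/8437 = -4.01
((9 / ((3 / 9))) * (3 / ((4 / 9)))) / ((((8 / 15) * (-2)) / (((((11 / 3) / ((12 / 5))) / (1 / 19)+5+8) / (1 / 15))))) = -27574425/256 = -107712.60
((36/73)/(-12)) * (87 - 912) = 2475/73 = 33.90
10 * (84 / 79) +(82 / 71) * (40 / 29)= 1988680/162661 = 12.23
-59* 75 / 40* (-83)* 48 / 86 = 220365/43 = 5124.77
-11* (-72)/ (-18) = -44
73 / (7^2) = 73/49 = 1.49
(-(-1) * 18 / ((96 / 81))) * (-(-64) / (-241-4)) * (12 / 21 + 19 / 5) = -148716/8575 = -17.34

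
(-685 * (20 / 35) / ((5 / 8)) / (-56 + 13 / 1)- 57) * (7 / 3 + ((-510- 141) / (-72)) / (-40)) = -3691397/41280 = -89.42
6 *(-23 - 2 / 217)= -29958/217 = -138.06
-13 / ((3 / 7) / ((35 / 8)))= -3185/24 = -132.71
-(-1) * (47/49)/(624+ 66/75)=1175/765478 = 0.00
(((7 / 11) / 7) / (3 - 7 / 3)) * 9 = 27/22 = 1.23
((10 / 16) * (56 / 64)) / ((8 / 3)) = 105/512 = 0.21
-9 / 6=-1.50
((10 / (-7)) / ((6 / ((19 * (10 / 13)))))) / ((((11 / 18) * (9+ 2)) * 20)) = -0.03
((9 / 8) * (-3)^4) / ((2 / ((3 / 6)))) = 729/32 = 22.78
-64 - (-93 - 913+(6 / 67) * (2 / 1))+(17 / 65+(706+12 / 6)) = 7186109/4355 = 1650.08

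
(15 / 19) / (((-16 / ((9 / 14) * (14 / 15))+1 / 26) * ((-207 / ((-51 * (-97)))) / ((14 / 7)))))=1286220/907649 = 1.42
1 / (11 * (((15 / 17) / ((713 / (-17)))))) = -4.32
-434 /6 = -217/3 = -72.33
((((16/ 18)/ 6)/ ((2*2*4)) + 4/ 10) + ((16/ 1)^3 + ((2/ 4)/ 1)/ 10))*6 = 24578.76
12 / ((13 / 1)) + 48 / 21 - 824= -74692/91 = -820.79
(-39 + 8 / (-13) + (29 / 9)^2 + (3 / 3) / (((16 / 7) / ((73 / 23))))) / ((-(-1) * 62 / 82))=-442377413/12012624 = -36.83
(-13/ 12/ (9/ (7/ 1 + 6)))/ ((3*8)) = -169/2592 = -0.07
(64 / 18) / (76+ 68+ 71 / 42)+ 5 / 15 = 2189/6119 = 0.36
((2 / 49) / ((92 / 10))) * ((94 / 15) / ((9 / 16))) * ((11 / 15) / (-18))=-8272/4107915 = 0.00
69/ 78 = 0.88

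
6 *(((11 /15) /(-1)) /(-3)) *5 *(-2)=-44/3 = -14.67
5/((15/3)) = 1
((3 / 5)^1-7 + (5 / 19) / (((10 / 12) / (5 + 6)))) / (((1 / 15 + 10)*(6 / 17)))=-2363/2869 = -0.82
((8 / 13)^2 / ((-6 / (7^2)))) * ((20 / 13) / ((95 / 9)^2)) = -169344/3965585 = -0.04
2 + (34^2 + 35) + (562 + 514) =2269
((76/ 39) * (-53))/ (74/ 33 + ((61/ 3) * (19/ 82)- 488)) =3633256/16922243 = 0.21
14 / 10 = 7/5 = 1.40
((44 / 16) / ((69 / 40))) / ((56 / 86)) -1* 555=-552.55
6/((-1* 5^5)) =-6/3125 = 0.00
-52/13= -4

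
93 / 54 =31/18 = 1.72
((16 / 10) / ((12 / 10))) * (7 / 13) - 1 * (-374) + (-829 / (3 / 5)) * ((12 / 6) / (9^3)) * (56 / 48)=31583623/85293 = 370.30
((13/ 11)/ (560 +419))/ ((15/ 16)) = 208/161535 = 0.00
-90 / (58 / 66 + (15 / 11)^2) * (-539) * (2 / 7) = 359370/71 = 5061.55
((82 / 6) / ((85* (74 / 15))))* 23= 943/1258 = 0.75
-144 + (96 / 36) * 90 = 96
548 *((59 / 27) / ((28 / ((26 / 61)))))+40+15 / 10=59.73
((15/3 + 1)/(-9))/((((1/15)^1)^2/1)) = -150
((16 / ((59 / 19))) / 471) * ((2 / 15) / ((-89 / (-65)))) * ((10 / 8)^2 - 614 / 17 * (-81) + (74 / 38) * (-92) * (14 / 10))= 199780646/70074595 = 2.85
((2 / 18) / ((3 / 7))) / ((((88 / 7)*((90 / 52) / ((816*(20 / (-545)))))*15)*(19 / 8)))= -0.01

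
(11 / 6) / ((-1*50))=-11/300 = -0.04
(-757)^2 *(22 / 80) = 6303539/40 = 157588.48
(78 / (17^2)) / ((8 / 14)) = 0.47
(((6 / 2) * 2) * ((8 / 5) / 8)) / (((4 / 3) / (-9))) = -81/10 = -8.10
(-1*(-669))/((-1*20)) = -669/20 = -33.45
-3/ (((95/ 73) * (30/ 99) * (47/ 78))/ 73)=-20575269/22325 = -921.62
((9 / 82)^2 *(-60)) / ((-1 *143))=0.01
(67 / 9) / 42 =67/378 = 0.18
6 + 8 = 14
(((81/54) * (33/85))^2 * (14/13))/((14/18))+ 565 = 106223459/187850 = 565.47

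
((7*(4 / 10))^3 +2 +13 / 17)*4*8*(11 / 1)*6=110928576/2125 = 52201.68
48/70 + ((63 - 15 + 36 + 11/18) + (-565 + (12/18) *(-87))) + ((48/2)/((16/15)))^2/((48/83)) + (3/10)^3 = 337.71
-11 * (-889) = 9779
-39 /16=-2.44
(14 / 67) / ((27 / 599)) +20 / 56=126449/25326 = 4.99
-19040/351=-54.25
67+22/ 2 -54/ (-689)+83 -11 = 103404/689 = 150.08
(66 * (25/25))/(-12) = -11/2 = -5.50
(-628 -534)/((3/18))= -6972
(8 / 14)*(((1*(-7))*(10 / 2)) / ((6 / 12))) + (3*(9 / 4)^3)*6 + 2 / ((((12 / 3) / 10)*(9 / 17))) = 50249/288 = 174.48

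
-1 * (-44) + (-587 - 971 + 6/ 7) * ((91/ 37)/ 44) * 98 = -3453742/407 = -8485.85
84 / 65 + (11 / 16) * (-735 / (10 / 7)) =-733047/2080 = -352.43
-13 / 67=-0.19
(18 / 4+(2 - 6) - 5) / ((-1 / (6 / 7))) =27/7 = 3.86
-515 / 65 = -103/13 = -7.92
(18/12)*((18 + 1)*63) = 3591/2 = 1795.50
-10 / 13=-0.77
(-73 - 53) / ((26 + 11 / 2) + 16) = -252/95 = -2.65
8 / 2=4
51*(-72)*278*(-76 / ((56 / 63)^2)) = 98189739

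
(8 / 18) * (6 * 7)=56/3 = 18.67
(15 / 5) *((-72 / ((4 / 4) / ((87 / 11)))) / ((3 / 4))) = -25056/11 = -2277.82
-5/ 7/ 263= -5/1841 = 0.00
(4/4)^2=1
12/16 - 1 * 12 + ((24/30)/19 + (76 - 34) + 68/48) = 18359/570 = 32.21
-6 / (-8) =3/4 = 0.75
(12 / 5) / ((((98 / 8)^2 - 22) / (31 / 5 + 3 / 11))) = 22784/187825 = 0.12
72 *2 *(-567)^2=46294416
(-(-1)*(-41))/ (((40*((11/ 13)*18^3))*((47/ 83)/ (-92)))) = 0.03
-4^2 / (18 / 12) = -32/3 = -10.67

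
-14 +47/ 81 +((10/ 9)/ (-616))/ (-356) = -119187331/8881488 = -13.42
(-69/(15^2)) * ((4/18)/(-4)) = 23/1350 = 0.02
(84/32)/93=7/248 = 0.03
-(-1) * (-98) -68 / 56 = -1389/14 = -99.21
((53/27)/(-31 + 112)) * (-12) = -212/729 = -0.29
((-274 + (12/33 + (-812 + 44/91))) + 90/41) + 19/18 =-799242245/738738 = -1081.90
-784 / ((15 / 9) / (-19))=44688/5 = 8937.60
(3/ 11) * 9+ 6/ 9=103/33 = 3.12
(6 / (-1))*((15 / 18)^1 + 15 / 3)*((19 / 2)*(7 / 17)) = -4655/34 = -136.91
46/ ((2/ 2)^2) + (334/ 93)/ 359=1536136/33387 = 46.01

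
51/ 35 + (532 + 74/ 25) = 93873/175 = 536.42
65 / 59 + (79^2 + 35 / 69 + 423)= 27135694/4071 = 6665.61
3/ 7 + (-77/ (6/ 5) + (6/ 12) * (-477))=-6347/21 = -302.24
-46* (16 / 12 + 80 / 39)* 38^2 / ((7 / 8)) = -23381248/91 = -256936.79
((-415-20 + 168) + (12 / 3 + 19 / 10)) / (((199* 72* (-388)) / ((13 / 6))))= 33943/333555840 = 0.00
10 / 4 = 5/2 = 2.50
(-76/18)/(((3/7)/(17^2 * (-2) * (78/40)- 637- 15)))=17527.43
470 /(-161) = -470/161 = -2.92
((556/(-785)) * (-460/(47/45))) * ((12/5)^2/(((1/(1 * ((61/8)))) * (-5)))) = -505484064/184475 = -2740.12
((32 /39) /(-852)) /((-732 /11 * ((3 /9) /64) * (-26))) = -704/6587451 = 0.00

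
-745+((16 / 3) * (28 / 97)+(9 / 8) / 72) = -13845917/18624 = -743.44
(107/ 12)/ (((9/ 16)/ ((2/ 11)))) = 856/297 = 2.88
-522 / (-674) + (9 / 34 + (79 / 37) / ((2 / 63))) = 14476896/211973 = 68.30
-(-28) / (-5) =-5.60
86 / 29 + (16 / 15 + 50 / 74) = 75773/16095 = 4.71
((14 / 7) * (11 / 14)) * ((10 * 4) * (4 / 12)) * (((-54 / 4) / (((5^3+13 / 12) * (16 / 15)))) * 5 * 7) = -111375/1513 = -73.61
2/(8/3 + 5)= 0.26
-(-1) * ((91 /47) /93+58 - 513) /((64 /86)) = -42757351/69936 = -611.38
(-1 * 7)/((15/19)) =-133/15 = -8.87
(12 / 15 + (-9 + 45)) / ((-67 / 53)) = -9752/335 = -29.11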